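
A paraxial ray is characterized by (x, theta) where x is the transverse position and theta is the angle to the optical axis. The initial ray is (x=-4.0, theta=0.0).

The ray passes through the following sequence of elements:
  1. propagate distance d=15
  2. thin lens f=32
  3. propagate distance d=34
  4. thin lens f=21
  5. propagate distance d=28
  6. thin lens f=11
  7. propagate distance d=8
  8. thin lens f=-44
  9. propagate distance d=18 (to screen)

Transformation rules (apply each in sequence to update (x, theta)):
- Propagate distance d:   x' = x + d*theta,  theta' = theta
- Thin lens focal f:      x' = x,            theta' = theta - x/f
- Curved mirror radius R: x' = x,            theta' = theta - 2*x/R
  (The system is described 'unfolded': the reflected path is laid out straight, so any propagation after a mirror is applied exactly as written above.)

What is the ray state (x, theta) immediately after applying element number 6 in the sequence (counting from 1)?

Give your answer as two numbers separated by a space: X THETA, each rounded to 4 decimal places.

Initial: x=-4.0000 theta=0.0000
After 1 (propagate distance d=15): x=-4.0000 theta=0.0000
After 2 (thin lens f=32): x=-4.0000 theta=0.1250
After 3 (propagate distance d=34): x=0.2500 theta=0.1250
After 4 (thin lens f=21): x=0.2500 theta=19/168 (≈0.1131)
After 5 (propagate distance d=28): x=41/12 (≈3.4167) theta=19/168 (≈0.1131)
After 6 (thin lens f=11): x=41/12 (≈3.4167) theta=-365/1848 (≈-0.1975)
Rounded to 4 decimal places: x = 3.4167, theta = -0.1975

Answer: 3.4167 -0.1975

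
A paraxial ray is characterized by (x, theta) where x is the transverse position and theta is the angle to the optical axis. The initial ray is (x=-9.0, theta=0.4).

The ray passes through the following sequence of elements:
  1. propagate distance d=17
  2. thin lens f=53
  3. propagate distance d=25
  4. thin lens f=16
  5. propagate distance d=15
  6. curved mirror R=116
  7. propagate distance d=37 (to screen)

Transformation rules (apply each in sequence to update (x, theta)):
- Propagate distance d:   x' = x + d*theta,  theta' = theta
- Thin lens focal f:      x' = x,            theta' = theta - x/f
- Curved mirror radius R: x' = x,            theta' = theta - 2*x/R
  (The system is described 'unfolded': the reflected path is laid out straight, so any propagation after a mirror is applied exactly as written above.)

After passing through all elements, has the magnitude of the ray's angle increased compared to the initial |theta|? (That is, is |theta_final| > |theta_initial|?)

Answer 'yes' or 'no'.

Initial: x=-9.0000 theta=0.4000
After 1 (propagate distance d=17): x=-2.2000 theta=0.4000
After 2 (thin lens f=53): x=-2.2000 theta=117/265 (≈0.4415)
After 3 (propagate distance d=25): x=2342/265 (≈8.8377) theta=117/265 (≈0.4415)
After 4 (thin lens f=16): x=2342/265 (≈8.8377) theta=-47/424 (≈-0.1108)
After 5 (propagate distance d=15): x=7.1750 theta=-47/424 (≈-0.1108)
After 6 (curved mirror R=116): x=7.1750 theta=-28841/122960 (≈-0.2346)
After 7 (propagate distance d=37 (to screen)): x=-184879/122960 (≈-1.5036) theta=-28841/122960 (≈-0.2346)
|theta_initial|=0.4000 |theta_final|=28841/122960 (≈0.2346) -> not increased

Answer: no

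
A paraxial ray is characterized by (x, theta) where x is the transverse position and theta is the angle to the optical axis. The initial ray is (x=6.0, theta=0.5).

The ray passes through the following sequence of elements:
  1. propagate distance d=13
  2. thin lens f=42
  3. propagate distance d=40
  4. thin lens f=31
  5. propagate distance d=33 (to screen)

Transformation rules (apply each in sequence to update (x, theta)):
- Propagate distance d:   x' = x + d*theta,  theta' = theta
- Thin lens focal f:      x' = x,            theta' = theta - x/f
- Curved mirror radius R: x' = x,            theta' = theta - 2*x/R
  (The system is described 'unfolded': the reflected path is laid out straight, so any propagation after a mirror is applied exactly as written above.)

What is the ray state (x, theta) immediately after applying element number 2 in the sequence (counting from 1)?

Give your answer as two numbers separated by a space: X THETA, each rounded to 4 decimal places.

Initial: x=6.0000 theta=0.5000
After 1 (propagate distance d=13): x=12.5000 theta=0.5000
After 2 (thin lens f=42): x=12.5000 theta=17/84 (≈0.2024)
Rounded to 4 decimal places: x = 12.5000, theta = 0.2024

Answer: 12.5000 0.2024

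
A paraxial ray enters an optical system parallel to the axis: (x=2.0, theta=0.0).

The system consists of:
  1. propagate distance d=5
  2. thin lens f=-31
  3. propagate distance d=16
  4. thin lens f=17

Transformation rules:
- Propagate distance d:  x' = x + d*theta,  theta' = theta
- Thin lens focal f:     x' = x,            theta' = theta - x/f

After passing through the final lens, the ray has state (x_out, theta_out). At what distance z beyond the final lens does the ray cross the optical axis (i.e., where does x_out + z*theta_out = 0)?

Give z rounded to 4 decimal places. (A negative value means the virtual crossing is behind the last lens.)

Answer: 26.6333

Derivation:
Initial: x=2.0000 theta=0.0000
After 1 (propagate distance d=5): x=2.0000 theta=0.0000
After 2 (thin lens f=-31): x=2.0000 theta=2/31 (≈0.0645)
After 3 (propagate distance d=16): x=94/31 (≈3.0323) theta=2/31 (≈0.0645)
After 4 (thin lens f=17): x=94/31 (≈3.0323) theta=-60/527 (≈-0.1139)
z_focus = -x_out/theta_out = -(94/31)/(-60/527) = 799/30 ≈ 26.6333
Rounded to 4 decimal places: z = 26.6333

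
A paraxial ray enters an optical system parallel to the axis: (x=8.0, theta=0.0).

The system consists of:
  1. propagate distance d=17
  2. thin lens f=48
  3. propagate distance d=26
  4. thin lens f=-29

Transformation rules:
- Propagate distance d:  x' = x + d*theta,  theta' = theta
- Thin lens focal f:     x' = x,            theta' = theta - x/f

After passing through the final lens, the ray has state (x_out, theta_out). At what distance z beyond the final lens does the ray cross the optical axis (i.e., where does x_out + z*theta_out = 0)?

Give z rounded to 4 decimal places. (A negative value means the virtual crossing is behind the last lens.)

Answer: 91.1429

Derivation:
Initial: x=8.0000 theta=0.0000
After 1 (propagate distance d=17): x=8.0000 theta=0.0000
After 2 (thin lens f=48): x=8.0000 theta=-1/6 (≈-0.1667)
After 3 (propagate distance d=26): x=11/3 (≈3.6667) theta=-1/6 (≈-0.1667)
After 4 (thin lens f=-29): x=11/3 (≈3.6667) theta=-7/174 (≈-0.0402)
z_focus = -x_out/theta_out = -(11/3)/(-7/174) = 638/7 ≈ 91.1429
Rounded to 4 decimal places: z = 91.1429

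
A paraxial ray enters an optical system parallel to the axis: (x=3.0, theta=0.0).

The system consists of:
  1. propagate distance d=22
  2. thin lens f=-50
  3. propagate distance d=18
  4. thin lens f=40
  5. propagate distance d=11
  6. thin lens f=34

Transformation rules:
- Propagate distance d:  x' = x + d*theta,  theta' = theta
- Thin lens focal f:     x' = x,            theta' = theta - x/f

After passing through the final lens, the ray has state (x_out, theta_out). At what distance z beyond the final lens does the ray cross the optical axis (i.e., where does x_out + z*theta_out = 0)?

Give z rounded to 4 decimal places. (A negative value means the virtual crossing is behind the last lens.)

Initial: x=3.0000 theta=0.0000
After 1 (propagate distance d=22): x=3.0000 theta=0.0000
After 2 (thin lens f=-50): x=3.0000 theta=0.0600
After 3 (propagate distance d=18): x=4.0800 theta=0.0600
After 4 (thin lens f=40): x=4.0800 theta=-0.0420
After 5 (propagate distance d=11): x=3.6180 theta=-0.0420
After 6 (thin lens f=34): x=3.6180 theta=-2523/17000 (≈-0.1484)
z_focus = -x_out/theta_out = -(3.6180)/(-2523/17000) = 20502/841 ≈ 24.3781
Rounded to 4 decimal places: z = 24.3781

Answer: 24.3781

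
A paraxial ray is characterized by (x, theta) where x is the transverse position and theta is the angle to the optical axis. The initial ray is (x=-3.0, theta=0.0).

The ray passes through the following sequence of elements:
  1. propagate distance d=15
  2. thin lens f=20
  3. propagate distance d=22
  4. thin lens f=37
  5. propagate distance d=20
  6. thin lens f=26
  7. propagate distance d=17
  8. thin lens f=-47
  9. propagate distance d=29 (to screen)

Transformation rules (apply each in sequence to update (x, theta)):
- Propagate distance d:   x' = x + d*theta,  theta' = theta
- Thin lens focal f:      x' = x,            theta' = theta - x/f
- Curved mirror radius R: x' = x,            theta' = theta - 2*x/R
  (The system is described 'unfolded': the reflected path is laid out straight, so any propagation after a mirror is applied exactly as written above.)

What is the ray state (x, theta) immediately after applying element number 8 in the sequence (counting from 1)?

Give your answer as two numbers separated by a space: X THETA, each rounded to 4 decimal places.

Initial: x=-3.0000 theta=0.0000
After 1 (propagate distance d=15): x=-3.0000 theta=0.0000
After 2 (thin lens f=20): x=-3.0000 theta=0.1500
After 3 (propagate distance d=22): x=0.3000 theta=0.1500
After 4 (thin lens f=37): x=0.3000 theta=21/148 (≈0.1419)
After 5 (propagate distance d=20): x=1161/370 (≈3.1378) theta=21/148 (≈0.1419)
After 6 (thin lens f=26): x=1161/370 (≈3.1378) theta=51/2405 (≈0.0212)
After 7 (propagate distance d=17): x=16827/4810 (≈3.4983) theta=51/2405 (≈0.0212)
After 8 (thin lens f=-47): x=16827/4810 (≈3.4983) theta=21621/226070 (≈0.0956)
Rounded to 4 decimal places: x = 3.4983, theta = 0.0956

Answer: 3.4983 0.0956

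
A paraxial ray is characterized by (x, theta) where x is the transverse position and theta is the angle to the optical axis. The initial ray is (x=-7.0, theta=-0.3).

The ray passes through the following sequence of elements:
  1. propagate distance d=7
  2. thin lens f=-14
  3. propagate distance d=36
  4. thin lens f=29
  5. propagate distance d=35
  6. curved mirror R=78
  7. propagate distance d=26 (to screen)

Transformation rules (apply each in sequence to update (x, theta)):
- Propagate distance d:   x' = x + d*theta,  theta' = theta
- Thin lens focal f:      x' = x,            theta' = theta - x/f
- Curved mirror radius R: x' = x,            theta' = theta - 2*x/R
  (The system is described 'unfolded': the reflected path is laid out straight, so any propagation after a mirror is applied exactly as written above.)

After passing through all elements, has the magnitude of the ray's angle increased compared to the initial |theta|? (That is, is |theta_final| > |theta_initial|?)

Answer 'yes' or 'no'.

Initial: x=-7.0000 theta=-0.3000
After 1 (propagate distance d=7): x=-9.1000 theta=-0.3000
After 2 (thin lens f=-14): x=-9.1000 theta=-0.9500
After 3 (propagate distance d=36): x=-43.3000 theta=-0.9500
After 4 (thin lens f=29): x=-43.3000 theta=63/116 (≈0.5431)
After 5 (propagate distance d=35): x=-14089/580 (≈-24.2914) theta=63/116 (≈0.5431)
After 6 (curved mirror R=78): x=-14089/580 (≈-24.2914) theta=13187/11310 (≈1.1660)
After 7 (propagate distance d=26 (to screen)): x=10481/1740 (≈6.0236) theta=13187/11310 (≈1.1660)
|theta_initial|=0.3000 |theta_final|=13187/11310 (≈1.1660) -> increased

Answer: yes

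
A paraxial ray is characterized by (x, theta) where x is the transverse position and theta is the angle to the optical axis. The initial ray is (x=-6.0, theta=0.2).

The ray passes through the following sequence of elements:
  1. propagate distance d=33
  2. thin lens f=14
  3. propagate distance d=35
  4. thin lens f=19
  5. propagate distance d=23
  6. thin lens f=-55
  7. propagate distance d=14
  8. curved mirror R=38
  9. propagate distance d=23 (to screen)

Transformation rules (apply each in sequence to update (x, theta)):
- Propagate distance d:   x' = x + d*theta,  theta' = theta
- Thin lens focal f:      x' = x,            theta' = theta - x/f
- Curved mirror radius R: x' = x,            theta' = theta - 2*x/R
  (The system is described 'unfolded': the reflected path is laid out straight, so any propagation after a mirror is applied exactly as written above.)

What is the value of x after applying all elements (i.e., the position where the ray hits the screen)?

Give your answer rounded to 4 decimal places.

Initial: x=-6.0000 theta=0.2000
After 1 (propagate distance d=33): x=0.6000 theta=0.2000
After 2 (thin lens f=14): x=0.6000 theta=11/70 (≈0.1571)
After 3 (propagate distance d=35): x=6.1000 theta=11/70 (≈0.1571)
After 4 (thin lens f=19): x=6.1000 theta=-109/665 (≈-0.1639)
After 5 (propagate distance d=23): x=3099/1330 (≈2.3301) theta=-109/665 (≈-0.1639)
After 6 (thin lens f=-55): x=3099/1330 (≈2.3301) theta=-8891/73150 (≈-0.1215)
After 7 (propagate distance d=14): x=45971/73150 (≈0.6284) theta=-8891/73150 (≈-0.1215)
After 8 (curved mirror R=38): x=45971/73150 (≈0.6284) theta=-614/3971 (≈-0.1546)
After 9 (propagate distance d=23 (to screen)): x=-4069251/1389850 (≈-2.9278) theta=-614/3971 (≈-0.1546)
Rounded to 4 decimal places: x = -2.9278

Answer: -2.9278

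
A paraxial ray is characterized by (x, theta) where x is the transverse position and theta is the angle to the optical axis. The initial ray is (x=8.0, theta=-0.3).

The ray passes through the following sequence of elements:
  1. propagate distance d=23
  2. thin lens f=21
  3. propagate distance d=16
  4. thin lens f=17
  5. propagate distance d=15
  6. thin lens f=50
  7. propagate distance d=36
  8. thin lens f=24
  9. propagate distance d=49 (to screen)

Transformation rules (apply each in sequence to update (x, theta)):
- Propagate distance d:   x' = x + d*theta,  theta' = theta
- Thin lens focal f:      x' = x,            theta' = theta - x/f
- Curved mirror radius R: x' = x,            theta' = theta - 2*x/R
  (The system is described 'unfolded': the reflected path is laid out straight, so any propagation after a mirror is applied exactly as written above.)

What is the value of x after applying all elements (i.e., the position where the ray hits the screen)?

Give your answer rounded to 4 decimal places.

Initial: x=8.0000 theta=-0.3000
After 1 (propagate distance d=23): x=1.1000 theta=-0.3000
After 2 (thin lens f=21): x=1.1000 theta=-37/105 (≈-0.3524)
After 3 (propagate distance d=16): x=-953/210 (≈-4.5381) theta=-37/105 (≈-0.3524)
After 4 (thin lens f=17): x=-953/210 (≈-4.5381) theta=-61/714 (≈-0.0854)
After 5 (propagate distance d=15): x=-1484/255 (≈-5.8196) theta=-61/714 (≈-0.0854)
After 6 (thin lens f=50): x=-1484/255 (≈-5.8196) theta=921/29750 (≈0.0310)
After 7 (propagate distance d=36): x=-209966/44625 (≈-4.7051) theta=921/29750 (≈0.0310)
After 8 (thin lens f=24): x=-209966/44625 (≈-4.7051) theta=121561/535500 (≈0.2270)
After 9 (propagate distance d=49 (to screen)): x=3436897/535500 (≈6.4181) theta=121561/535500 (≈0.2270)
Rounded to 4 decimal places: x = 6.4181

Answer: 6.4181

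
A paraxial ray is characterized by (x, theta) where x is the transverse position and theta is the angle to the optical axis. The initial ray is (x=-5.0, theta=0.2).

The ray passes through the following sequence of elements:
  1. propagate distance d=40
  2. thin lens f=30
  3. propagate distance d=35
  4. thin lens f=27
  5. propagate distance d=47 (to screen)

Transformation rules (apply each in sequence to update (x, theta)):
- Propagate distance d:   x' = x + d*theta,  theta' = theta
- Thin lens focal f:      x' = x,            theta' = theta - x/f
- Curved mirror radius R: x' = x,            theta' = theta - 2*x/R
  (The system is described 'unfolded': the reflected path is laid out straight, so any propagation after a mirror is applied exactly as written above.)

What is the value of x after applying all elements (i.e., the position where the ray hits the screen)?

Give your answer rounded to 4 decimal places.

Answer: -0.1148

Derivation:
Initial: x=-5.0000 theta=0.2000
After 1 (propagate distance d=40): x=3.0000 theta=0.2000
After 2 (thin lens f=30): x=3.0000 theta=0.1000
After 3 (propagate distance d=35): x=6.5000 theta=0.1000
After 4 (thin lens f=27): x=6.5000 theta=-19/135 (≈-0.1407)
After 5 (propagate distance d=47 (to screen)): x=-31/270 (≈-0.1148) theta=-19/135 (≈-0.1407)
Rounded to 4 decimal places: x = -0.1148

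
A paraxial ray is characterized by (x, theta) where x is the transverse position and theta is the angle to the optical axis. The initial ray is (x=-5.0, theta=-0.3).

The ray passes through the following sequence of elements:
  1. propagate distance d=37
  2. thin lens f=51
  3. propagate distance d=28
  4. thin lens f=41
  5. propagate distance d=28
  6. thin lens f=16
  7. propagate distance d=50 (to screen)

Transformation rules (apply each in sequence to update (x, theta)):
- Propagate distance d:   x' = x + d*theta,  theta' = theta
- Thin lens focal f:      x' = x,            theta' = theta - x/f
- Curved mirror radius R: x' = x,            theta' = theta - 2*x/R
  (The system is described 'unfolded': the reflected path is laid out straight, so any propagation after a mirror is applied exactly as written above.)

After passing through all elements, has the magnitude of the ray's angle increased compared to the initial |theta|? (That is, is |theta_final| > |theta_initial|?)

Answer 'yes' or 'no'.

Initial: x=-5.0000 theta=-0.3000
After 1 (propagate distance d=37): x=-16.1000 theta=-0.3000
After 2 (thin lens f=51): x=-16.1000 theta=4/255 (≈0.0157)
After 3 (propagate distance d=28): x=-7987/510 (≈-15.6608) theta=4/255 (≈0.0157)
After 4 (thin lens f=41): x=-7987/510 (≈-15.6608) theta=1663/4182 (≈0.3977)
After 5 (propagate distance d=28): x=-31549/6970 (≈-4.5264) theta=1663/4182 (≈0.3977)
After 6 (thin lens f=16): x=-31549/6970 (≈-4.5264) theta=227687/334560 (≈0.6806)
After 7 (propagate distance d=50 (to screen)): x=4934999/167280 (≈29.5014) theta=227687/334560 (≈0.6806)
|theta_initial|=0.3000 |theta_final|=227687/334560 (≈0.6806) -> increased

Answer: yes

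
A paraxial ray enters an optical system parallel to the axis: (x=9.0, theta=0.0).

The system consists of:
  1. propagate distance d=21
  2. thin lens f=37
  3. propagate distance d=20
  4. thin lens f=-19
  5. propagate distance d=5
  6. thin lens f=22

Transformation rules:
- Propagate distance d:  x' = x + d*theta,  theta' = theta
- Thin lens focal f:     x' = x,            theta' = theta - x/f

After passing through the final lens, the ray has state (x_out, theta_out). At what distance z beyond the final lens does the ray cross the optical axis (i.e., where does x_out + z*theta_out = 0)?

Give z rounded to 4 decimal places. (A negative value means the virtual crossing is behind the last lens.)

Answer: 19.2885

Derivation:
Initial: x=9.0000 theta=0.0000
After 1 (propagate distance d=21): x=9.0000 theta=0.0000
After 2 (thin lens f=37): x=9.0000 theta=-9/37 (≈-0.2432)
After 3 (propagate distance d=20): x=153/37 (≈4.1351) theta=-9/37 (≈-0.2432)
After 4 (thin lens f=-19): x=153/37 (≈4.1351) theta=-18/703 (≈-0.0256)
After 5 (propagate distance d=5): x=2817/703 (≈4.0071) theta=-18/703 (≈-0.0256)
After 6 (thin lens f=22): x=2817/703 (≈4.0071) theta=-3213/15466 (≈-0.2077)
z_focus = -x_out/theta_out = -(2817/703)/(-3213/15466) = 6886/357 ≈ 19.2885
Rounded to 4 decimal places: z = 19.2885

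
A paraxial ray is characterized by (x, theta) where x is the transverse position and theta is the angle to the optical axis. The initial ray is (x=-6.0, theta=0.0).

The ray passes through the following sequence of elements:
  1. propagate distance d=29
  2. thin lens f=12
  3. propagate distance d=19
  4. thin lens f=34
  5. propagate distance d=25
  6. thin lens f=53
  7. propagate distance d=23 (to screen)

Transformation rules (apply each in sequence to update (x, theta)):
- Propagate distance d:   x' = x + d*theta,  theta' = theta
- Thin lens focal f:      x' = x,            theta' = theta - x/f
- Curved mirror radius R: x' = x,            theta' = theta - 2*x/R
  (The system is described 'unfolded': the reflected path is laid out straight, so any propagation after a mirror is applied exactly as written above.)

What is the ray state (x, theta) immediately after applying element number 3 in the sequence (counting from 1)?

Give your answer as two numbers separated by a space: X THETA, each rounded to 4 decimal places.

Answer: 3.5000 0.5000

Derivation:
Initial: x=-6.0000 theta=0.0000
After 1 (propagate distance d=29): x=-6.0000 theta=0.0000
After 2 (thin lens f=12): x=-6.0000 theta=0.5000
After 3 (propagate distance d=19): x=3.5000 theta=0.5000
Rounded to 4 decimal places: x = 3.5000, theta = 0.5000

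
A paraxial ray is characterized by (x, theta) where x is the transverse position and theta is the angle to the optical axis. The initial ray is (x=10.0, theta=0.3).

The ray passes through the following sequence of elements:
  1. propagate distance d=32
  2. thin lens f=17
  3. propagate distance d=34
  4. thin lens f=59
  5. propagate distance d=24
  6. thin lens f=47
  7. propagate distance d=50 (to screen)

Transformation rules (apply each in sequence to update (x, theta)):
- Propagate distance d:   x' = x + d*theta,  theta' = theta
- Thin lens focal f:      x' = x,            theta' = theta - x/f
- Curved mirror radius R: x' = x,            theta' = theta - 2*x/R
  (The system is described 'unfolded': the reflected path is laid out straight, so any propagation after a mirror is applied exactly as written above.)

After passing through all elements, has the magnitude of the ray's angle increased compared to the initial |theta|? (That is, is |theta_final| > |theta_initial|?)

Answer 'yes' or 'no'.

Initial: x=10.0000 theta=0.3000
After 1 (propagate distance d=32): x=19.6000 theta=0.3000
After 2 (thin lens f=17): x=19.6000 theta=-29/34 (≈-0.8529)
After 3 (propagate distance d=34): x=-9.4000 theta=-29/34 (≈-0.8529)
After 4 (thin lens f=59): x=-9.4000 theta=-6957/10030 (≈-0.6936)
After 5 (propagate distance d=24): x=-26125/1003 (≈-26.0469) theta=-6957/10030 (≈-0.6936)
After 6 (thin lens f=47): x=-26125/1003 (≈-26.0469) theta=-65729/471410 (≈-0.1394)
After 7 (propagate distance d=50 (to screen)): x=-91560/2773 (≈-33.0184) theta=-65729/471410 (≈-0.1394)
|theta_initial|=0.3000 |theta_final|=65729/471410 (≈0.1394) -> not increased

Answer: no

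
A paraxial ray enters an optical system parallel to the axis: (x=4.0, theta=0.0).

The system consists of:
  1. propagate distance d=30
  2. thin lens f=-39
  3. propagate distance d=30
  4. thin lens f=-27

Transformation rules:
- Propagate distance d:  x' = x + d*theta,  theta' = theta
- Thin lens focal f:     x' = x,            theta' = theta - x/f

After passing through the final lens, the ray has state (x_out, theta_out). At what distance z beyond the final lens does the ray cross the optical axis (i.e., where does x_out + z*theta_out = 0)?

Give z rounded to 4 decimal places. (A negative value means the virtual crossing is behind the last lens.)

Answer: -19.4063

Derivation:
Initial: x=4.0000 theta=0.0000
After 1 (propagate distance d=30): x=4.0000 theta=0.0000
After 2 (thin lens f=-39): x=4.0000 theta=4/39 (≈0.1026)
After 3 (propagate distance d=30): x=92/13 (≈7.0769) theta=4/39 (≈0.1026)
After 4 (thin lens f=-27): x=92/13 (≈7.0769) theta=128/351 (≈0.3647)
z_focus = -x_out/theta_out = -(92/13)/(128/351) = -621/32 ≈ -19.4063
Rounded to 4 decimal places: z = -19.4063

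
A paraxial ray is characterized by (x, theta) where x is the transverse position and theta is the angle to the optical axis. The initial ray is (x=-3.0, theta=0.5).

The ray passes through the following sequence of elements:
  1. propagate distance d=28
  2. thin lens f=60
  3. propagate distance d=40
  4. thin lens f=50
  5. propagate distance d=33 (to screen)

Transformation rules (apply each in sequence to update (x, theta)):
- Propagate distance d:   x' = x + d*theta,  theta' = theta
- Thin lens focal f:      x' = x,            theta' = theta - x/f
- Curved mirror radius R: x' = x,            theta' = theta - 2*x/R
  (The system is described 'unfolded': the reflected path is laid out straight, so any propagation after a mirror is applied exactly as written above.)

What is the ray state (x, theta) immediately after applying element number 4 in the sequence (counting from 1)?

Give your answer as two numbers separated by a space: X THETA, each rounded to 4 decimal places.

Answer: 23.6667 -0.1567

Derivation:
Initial: x=-3.0000 theta=0.5000
After 1 (propagate distance d=28): x=11.0000 theta=0.5000
After 2 (thin lens f=60): x=11.0000 theta=19/60 (≈0.3167)
After 3 (propagate distance d=40): x=71/3 (≈23.6667) theta=19/60 (≈0.3167)
After 4 (thin lens f=50): x=71/3 (≈23.6667) theta=-47/300 (≈-0.1567)
Rounded to 4 decimal places: x = 23.6667, theta = -0.1567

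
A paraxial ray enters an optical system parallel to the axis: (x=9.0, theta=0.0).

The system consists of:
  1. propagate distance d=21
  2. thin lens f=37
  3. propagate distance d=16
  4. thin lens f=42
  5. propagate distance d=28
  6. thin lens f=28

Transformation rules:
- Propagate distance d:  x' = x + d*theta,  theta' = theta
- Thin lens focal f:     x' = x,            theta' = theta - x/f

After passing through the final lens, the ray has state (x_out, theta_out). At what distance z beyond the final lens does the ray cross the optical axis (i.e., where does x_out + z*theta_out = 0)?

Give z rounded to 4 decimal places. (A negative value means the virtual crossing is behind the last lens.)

Initial: x=9.0000 theta=0.0000
After 1 (propagate distance d=21): x=9.0000 theta=0.0000
After 2 (thin lens f=37): x=9.0000 theta=-9/37 (≈-0.2432)
After 3 (propagate distance d=16): x=189/37 (≈5.1081) theta=-9/37 (≈-0.2432)
After 4 (thin lens f=42): x=189/37 (≈5.1081) theta=-27/74 (≈-0.3649)
After 5 (propagate distance d=28): x=-189/37 (≈-5.1081) theta=-27/74 (≈-0.3649)
After 6 (thin lens f=28): x=-189/37 (≈-5.1081) theta=-27/148 (≈-0.1824)
z_focus = -x_out/theta_out = -(-189/37)/(-27/148) = -28.0000
Rounded to 4 decimal places: z = -28.0000

Answer: -28.0000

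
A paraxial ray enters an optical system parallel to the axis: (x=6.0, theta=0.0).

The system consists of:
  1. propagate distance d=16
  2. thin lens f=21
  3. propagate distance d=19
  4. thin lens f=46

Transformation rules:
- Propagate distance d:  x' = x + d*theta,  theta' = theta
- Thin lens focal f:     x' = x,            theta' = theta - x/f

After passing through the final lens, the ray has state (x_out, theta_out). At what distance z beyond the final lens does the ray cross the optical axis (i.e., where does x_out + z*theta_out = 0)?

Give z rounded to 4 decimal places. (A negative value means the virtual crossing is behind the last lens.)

Answer: 1.9167

Derivation:
Initial: x=6.0000 theta=0.0000
After 1 (propagate distance d=16): x=6.0000 theta=0.0000
After 2 (thin lens f=21): x=6.0000 theta=-2/7 (≈-0.2857)
After 3 (propagate distance d=19): x=4/7 (≈0.5714) theta=-2/7 (≈-0.2857)
After 4 (thin lens f=46): x=4/7 (≈0.5714) theta=-48/161 (≈-0.2981)
z_focus = -x_out/theta_out = -(4/7)/(-48/161) = 23/12 ≈ 1.9167
Rounded to 4 decimal places: z = 1.9167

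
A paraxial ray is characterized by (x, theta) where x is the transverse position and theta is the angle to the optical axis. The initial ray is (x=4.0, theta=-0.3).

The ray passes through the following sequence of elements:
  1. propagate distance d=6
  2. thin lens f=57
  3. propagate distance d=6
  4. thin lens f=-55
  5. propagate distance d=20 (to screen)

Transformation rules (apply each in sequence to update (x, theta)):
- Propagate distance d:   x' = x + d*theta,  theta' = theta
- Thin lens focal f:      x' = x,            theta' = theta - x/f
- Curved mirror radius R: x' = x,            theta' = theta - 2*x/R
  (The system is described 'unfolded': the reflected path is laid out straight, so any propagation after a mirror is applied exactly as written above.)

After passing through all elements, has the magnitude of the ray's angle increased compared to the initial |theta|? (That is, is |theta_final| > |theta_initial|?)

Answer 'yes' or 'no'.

Initial: x=4.0000 theta=-0.3000
After 1 (propagate distance d=6): x=2.2000 theta=-0.3000
After 2 (thin lens f=57): x=2.2000 theta=-193/570 (≈-0.3386)
After 3 (propagate distance d=6): x=16/95 (≈0.1684) theta=-193/570 (≈-0.3386)
After 4 (thin lens f=-55): x=16/95 (≈0.1684) theta=-10519/31350 (≈-0.3355)
After 5 (propagate distance d=20 (to screen)): x=-4102/627 (≈-6.5423) theta=-10519/31350 (≈-0.3355)
|theta_initial|=0.3000 |theta_final|=10519/31350 (≈0.3355) -> increased

Answer: yes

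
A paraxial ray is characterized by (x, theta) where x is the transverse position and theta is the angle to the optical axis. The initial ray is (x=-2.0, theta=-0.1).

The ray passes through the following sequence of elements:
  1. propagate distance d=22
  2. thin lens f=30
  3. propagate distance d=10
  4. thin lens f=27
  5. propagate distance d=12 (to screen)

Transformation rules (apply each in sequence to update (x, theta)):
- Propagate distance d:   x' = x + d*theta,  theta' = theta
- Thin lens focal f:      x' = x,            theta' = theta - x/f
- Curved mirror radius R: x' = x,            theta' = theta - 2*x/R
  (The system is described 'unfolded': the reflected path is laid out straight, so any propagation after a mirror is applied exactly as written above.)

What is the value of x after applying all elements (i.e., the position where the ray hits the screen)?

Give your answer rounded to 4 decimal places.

Answer: -1.6311

Derivation:
Initial: x=-2.0000 theta=-0.1000
After 1 (propagate distance d=22): x=-4.2000 theta=-0.1000
After 2 (thin lens f=30): x=-4.2000 theta=0.0400
After 3 (propagate distance d=10): x=-3.8000 theta=0.0400
After 4 (thin lens f=27): x=-3.8000 theta=122/675 (≈0.1807)
After 5 (propagate distance d=12 (to screen)): x=-367/225 (≈-1.6311) theta=122/675 (≈0.1807)
Rounded to 4 decimal places: x = -1.6311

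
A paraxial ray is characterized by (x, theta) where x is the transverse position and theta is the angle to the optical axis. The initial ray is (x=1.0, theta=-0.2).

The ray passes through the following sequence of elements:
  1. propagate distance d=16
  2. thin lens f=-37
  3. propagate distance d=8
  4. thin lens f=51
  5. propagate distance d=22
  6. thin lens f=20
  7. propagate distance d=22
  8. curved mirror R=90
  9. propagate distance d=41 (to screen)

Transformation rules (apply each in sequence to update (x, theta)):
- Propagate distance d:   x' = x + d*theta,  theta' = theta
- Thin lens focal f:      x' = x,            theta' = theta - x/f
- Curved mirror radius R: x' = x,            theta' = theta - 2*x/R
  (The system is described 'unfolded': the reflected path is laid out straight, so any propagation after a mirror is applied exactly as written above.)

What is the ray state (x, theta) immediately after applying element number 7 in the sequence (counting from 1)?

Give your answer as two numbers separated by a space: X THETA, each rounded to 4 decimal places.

Initial: x=1.0000 theta=-0.2000
After 1 (propagate distance d=16): x=-2.2000 theta=-0.2000
After 2 (thin lens f=-37): x=-2.2000 theta=-48/185 (≈-0.2595)
After 3 (propagate distance d=8): x=-791/185 (≈-4.2757) theta=-48/185 (≈-0.2595)
After 4 (thin lens f=51): x=-791/185 (≈-4.2757) theta=-1657/9435 (≈-0.1756)
After 5 (propagate distance d=22): x=-15359/1887 (≈-8.1394) theta=-1657/9435 (≈-0.1756)
After 6 (thin lens f=20): x=-15359/1887 (≈-8.1394) theta=8731/37740 (≈0.2313)
After 7 (propagate distance d=22): x=-19183/6290 (≈-3.0498) theta=8731/37740 (≈0.2313)
Rounded to 4 decimal places: x = -3.0498, theta = 0.2313

Answer: -3.0498 0.2313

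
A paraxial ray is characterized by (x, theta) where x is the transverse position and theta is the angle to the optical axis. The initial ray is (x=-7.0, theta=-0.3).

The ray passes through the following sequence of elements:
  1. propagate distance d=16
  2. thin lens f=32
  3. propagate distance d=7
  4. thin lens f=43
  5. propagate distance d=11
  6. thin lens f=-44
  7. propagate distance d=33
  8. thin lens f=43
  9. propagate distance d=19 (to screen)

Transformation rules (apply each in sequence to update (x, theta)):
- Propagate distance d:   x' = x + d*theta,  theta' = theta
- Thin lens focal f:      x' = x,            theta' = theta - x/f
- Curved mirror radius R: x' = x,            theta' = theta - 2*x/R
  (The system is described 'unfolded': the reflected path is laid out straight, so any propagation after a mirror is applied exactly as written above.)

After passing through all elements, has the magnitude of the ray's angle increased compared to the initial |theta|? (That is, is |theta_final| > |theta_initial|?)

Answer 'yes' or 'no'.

Initial: x=-7.0000 theta=-0.3000
After 1 (propagate distance d=16): x=-11.8000 theta=-0.3000
After 2 (thin lens f=32): x=-11.8000 theta=11/160 (≈0.0688)
After 3 (propagate distance d=7): x=-1811/160 (≈-11.3188) theta=11/160 (≈0.0688)
After 4 (thin lens f=43): x=-1811/160 (≈-11.3188) theta=571/1720 (≈0.3320)
After 5 (propagate distance d=11): x=-52749/6880 (≈-7.6670) theta=571/1720 (≈0.3320)
After 6 (thin lens f=-44): x=-52749/6880 (≈-7.6670) theta=47747/302720 (≈0.1577)
After 7 (propagate distance d=33): x=-13551/5504 (≈-2.4620) theta=47747/302720 (≈0.1577)
After 8 (thin lens f=43): x=-13551/5504 (≈-2.4620) theta=1399213/6508480 (≈0.2150)
After 9 (propagate distance d=19 (to screen)): x=21121979/13016960 (≈1.6227) theta=1399213/6508480 (≈0.2150)
|theta_initial|=0.3000 |theta_final|=1399213/6508480 (≈0.2150) -> not increased

Answer: no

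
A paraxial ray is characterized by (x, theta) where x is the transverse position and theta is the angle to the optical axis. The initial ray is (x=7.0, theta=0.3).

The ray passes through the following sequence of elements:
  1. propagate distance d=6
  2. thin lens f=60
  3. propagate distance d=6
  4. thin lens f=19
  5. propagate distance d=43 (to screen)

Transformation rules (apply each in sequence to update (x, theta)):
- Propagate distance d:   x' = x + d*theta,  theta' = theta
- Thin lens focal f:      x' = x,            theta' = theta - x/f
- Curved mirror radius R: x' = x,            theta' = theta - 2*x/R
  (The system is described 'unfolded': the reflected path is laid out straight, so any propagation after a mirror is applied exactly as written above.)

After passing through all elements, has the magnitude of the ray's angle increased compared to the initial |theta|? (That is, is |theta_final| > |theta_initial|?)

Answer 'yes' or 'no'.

Initial: x=7.0000 theta=0.3000
After 1 (propagate distance d=6): x=8.8000 theta=0.3000
After 2 (thin lens f=60): x=8.8000 theta=23/150 (≈0.1533)
After 3 (propagate distance d=6): x=9.7200 theta=23/150 (≈0.1533)
After 4 (thin lens f=19): x=9.7200 theta=-1021/2850 (≈-0.3582)
After 5 (propagate distance d=43 (to screen)): x=-16201/2850 (≈-5.6846) theta=-1021/2850 (≈-0.3582)
|theta_initial|=0.3000 |theta_final|=1021/2850 (≈0.3582) -> increased

Answer: yes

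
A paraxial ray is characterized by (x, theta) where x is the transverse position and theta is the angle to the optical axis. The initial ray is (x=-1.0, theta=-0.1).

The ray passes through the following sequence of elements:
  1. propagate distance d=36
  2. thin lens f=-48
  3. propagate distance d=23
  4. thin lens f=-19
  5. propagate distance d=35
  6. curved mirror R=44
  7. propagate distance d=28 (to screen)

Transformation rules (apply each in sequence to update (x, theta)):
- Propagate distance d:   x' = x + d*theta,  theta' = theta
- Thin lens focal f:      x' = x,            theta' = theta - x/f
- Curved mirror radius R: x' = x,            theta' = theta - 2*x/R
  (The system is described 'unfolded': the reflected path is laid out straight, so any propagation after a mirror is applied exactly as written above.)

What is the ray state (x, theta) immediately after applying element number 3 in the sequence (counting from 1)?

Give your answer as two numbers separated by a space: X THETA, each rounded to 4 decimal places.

Initial: x=-1.0000 theta=-0.1000
After 1 (propagate distance d=36): x=-4.6000 theta=-0.1000
After 2 (thin lens f=-48): x=-4.6000 theta=-47/240 (≈-0.1958)
After 3 (propagate distance d=23): x=-437/48 (≈-9.1042) theta=-47/240 (≈-0.1958)
Rounded to 4 decimal places: x = -9.1042, theta = -0.1958

Answer: -9.1042 -0.1958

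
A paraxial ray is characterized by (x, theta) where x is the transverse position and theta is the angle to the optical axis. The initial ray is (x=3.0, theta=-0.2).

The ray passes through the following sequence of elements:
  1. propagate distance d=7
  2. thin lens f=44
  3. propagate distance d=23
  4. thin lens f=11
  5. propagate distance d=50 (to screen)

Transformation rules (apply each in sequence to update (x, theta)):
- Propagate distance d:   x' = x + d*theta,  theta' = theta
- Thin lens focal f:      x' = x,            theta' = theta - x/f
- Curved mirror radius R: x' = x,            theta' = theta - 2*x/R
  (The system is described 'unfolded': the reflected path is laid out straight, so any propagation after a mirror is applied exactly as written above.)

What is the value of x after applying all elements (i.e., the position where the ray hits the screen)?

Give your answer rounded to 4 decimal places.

Answer: 1.7835

Derivation:
Initial: x=3.0000 theta=-0.2000
After 1 (propagate distance d=7): x=1.6000 theta=-0.2000
After 2 (thin lens f=44): x=1.6000 theta=-13/55 (≈-0.2364)
After 3 (propagate distance d=23): x=-211/55 (≈-3.8364) theta=-13/55 (≈-0.2364)
After 4 (thin lens f=11): x=-211/55 (≈-3.8364) theta=68/605 (≈0.1124)
After 5 (propagate distance d=50 (to screen)): x=1079/605 (≈1.7835) theta=68/605 (≈0.1124)
Rounded to 4 decimal places: x = 1.7835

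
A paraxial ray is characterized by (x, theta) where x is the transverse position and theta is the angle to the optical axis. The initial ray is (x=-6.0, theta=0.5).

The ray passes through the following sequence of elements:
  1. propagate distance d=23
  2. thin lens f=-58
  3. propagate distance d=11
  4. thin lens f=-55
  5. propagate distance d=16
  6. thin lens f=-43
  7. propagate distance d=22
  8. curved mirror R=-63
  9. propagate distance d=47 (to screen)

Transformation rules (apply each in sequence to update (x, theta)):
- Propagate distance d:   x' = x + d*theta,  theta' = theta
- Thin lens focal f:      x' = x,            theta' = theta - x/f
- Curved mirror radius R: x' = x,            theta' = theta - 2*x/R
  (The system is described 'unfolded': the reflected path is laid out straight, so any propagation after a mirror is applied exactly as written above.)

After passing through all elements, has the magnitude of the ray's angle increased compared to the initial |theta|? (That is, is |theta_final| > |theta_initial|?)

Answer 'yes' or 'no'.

Answer: yes

Derivation:
Initial: x=-6.0000 theta=0.5000
After 1 (propagate distance d=23): x=5.5000 theta=0.5000
After 2 (thin lens f=-58): x=5.5000 theta=69/116 (≈0.5948)
After 3 (propagate distance d=11): x=1397/116 (≈12.0431) theta=69/116 (≈0.5948)
After 4 (thin lens f=-55): x=1397/116 (≈12.0431) theta=118/145 (≈0.8138)
After 5 (propagate distance d=16): x=14537/580 (≈25.0638) theta=118/145 (≈0.8138)
After 6 (thin lens f=-43): x=14537/580 (≈25.0638) theta=34833/24940 (≈1.3967)
After 7 (propagate distance d=22): x=1391417/24940 (≈55.7906) theta=34833/24940 (≈1.3967)
After 8 (curved mirror R=-63): x=1391417/24940 (≈55.7906) theta=4977313/1571220 (≈3.1678)
After 9 (propagate distance d=47 (to screen)): x=160796491/785610 (≈204.6772) theta=4977313/1571220 (≈3.1678)
|theta_initial|=0.5000 |theta_final|=4977313/1571220 (≈3.1678) -> increased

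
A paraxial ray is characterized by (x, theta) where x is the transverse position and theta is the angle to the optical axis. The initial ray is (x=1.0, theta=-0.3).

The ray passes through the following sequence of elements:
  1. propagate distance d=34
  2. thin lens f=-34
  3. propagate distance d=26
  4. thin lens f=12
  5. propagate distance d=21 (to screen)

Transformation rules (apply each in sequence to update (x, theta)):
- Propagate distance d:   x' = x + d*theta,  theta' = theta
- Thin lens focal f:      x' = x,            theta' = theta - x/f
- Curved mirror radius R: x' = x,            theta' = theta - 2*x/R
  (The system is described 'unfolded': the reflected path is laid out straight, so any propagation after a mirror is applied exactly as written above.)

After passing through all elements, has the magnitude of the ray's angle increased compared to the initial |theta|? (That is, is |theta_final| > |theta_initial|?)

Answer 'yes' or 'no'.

Initial: x=1.0000 theta=-0.3000
After 1 (propagate distance d=34): x=-9.2000 theta=-0.3000
After 2 (thin lens f=-34): x=-9.2000 theta=-97/170 (≈-0.5706)
After 3 (propagate distance d=26): x=-2043/85 (≈-24.0353) theta=-97/170 (≈-0.5706)
After 4 (thin lens f=12): x=-2043/85 (≈-24.0353) theta=487/340 (≈1.4324)
After 5 (propagate distance d=21 (to screen)): x=411/68 (≈6.0441) theta=487/340 (≈1.4324)
|theta_initial|=0.3000 |theta_final|=487/340 (≈1.4324) -> increased

Answer: yes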